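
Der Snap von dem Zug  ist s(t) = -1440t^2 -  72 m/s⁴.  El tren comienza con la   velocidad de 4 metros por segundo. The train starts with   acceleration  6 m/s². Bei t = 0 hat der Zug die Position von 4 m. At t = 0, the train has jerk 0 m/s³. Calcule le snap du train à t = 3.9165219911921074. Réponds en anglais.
From the given snap equation s(t) = -1440·t^2 - 72, we substitute t = 3.9165219911921074 to get s = -22160.3680907876.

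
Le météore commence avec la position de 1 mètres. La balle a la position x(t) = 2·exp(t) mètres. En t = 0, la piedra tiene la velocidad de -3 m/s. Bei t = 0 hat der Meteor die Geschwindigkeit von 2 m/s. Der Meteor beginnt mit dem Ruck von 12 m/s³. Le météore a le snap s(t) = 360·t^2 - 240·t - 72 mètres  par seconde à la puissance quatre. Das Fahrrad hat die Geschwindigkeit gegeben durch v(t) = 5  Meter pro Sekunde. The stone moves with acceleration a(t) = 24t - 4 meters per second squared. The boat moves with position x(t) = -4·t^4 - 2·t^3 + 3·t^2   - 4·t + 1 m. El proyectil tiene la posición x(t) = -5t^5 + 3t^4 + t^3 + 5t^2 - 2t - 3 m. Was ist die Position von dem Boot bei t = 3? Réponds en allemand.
Mit x(t) = -4·t^4 - 2·t^3 + 3·t^2 - 4·t + 1 und Einsetzen von t = 3, finden wir x = -362.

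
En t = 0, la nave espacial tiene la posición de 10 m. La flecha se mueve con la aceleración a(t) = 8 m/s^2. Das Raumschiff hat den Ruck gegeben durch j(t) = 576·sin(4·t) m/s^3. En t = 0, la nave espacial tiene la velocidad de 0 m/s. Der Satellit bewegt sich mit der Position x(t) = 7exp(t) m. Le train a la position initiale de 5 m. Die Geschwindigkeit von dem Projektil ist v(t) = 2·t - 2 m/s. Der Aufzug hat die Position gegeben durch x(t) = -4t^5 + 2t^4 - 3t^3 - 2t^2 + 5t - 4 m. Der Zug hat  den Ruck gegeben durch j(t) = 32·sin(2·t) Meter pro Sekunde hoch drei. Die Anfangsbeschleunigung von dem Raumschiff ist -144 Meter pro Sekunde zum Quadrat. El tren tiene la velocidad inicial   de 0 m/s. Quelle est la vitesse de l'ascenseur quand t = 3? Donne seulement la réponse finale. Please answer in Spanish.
v(3) = -1492.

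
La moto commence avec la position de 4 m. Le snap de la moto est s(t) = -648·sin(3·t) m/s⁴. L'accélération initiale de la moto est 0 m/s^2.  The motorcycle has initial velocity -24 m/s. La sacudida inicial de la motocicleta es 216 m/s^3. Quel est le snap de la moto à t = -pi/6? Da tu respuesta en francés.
En utilisant s(t) = -648·sin(3·t) et en substituant t = -pi/6, nous trouvons s = 648.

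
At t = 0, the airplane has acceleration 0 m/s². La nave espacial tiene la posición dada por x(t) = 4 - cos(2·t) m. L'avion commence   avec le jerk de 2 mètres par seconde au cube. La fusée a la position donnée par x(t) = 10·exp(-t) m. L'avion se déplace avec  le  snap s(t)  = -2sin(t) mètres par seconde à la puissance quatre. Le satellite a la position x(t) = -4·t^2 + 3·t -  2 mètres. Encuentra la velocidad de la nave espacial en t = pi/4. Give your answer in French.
En partant de la position x(t) = 4 - cos(2·t), nous prenons 1 dérivée. La dérivée de la position donne la vitesse: v(t) = 2·sin(2·t). De l'équation de la vitesse v(t) = 2·sin(2·t), nous substituons t = pi/4 pour obtenir v = 2.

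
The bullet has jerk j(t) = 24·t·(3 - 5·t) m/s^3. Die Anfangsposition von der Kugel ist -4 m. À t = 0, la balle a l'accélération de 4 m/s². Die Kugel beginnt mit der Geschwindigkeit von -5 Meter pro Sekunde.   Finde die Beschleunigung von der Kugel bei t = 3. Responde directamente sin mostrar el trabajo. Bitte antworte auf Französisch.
À t = 3, a = -752.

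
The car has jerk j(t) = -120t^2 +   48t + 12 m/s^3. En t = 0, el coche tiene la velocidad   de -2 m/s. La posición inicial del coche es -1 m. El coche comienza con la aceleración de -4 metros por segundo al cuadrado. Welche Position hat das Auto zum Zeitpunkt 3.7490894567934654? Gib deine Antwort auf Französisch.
Nous devons trouver l'intégrale de notre équation du jerk j(t) = -120·t^2 + 48·t + 12 3 fois. En prenant ∫j(t)dt et en appliquant a(0) = -4, nous trouvons a(t) = -40·t^3 + 24·t^2 + 12·t - 4. En prenant ∫a(t)dt et en appliquant v(0) = -2, nous trouvons v(t) = -10·t^4 + 8·t^3 + 6·t^2 - 4·t - 2. La primitive de la vitesse est la position. En utilisant x(0) = -1, nous obtenons x(t) = -2·t^5 + 2·t^4 + 2·t^3 - 2·t^2 - 2·t - 1. Nous avons la position x(t) = -2·t^5 + 2·t^4 + 2·t^3 - 2·t^2 - 2·t - 1. En substituant t = 3.7490894567934654: x(3.7490894567934654) = -1017.44830021629.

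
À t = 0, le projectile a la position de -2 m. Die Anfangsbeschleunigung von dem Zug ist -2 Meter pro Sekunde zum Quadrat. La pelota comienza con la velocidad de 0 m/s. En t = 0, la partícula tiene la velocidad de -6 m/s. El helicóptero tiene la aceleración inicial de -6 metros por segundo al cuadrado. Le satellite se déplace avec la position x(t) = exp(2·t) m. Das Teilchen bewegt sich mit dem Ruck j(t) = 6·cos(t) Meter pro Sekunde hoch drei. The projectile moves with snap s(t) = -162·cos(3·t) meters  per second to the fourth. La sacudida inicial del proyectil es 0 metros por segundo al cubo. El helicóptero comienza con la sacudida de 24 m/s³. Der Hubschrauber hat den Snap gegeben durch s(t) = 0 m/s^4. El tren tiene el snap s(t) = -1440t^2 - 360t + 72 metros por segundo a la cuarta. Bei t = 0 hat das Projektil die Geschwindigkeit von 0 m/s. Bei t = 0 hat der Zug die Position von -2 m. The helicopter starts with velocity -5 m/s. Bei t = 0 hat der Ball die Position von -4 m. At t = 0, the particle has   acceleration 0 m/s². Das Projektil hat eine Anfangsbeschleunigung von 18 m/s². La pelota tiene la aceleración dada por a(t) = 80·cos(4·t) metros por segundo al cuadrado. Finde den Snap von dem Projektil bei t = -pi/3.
Wir haben den Snap s(t) = -162·cos(3·t). Durch Einsetzen von t = -pi/3: s(-pi/3) = 162.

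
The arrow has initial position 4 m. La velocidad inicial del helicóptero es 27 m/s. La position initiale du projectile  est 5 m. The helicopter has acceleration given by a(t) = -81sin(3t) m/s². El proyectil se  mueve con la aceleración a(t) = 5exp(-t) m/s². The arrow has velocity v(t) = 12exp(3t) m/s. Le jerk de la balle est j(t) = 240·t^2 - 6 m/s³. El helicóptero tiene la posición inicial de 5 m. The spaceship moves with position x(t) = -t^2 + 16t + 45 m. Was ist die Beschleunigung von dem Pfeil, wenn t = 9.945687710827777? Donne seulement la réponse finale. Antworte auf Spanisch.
La aceleración en t = 9.945687710827777 es a = 326869482459231.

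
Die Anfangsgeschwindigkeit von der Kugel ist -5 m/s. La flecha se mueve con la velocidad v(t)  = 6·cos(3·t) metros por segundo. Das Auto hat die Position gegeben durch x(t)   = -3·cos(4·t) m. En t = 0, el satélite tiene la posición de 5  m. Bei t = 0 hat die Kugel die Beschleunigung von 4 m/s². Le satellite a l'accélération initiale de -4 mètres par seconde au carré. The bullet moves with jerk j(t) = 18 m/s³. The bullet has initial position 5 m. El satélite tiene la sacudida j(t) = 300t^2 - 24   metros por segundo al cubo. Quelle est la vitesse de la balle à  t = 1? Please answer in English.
To solve this, we need to take 2 integrals of our jerk equation j(t) = 18. The integral of jerk is acceleration. Using a(0) = 4, we get a(t) = 18·t + 4. The integral of acceleration is velocity. Using v(0) = -5, we get v(t) = 9·t^2 + 4·t - 5. Using v(t) = 9·t^2 + 4·t - 5 and substituting t = 1, we find v = 8.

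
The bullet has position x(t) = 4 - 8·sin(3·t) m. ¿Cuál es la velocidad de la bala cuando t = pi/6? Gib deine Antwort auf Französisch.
Pour résoudre ceci, nous devons prendre 1 dérivée de notre équation de la position x(t) = 4 - 8·sin(3·t). En prenant d/dt de x(t), nous trouvons v(t) = -24·cos(3·t). Nous avons la vitesse v(t) = -24·cos(3·t). En substituant t = pi/6: v(pi/6) = 0.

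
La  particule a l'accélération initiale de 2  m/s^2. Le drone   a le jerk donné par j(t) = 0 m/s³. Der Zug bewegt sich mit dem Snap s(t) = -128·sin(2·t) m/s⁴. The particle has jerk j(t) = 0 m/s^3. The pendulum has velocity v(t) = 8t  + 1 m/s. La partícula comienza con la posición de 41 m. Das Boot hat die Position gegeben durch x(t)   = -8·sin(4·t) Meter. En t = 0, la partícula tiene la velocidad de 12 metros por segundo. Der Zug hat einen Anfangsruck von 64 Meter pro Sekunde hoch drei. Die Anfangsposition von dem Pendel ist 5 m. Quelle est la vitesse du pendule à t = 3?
En utilisant v(t) = 8·t + 1 et en substituant t = 3, nous trouvons v = 25.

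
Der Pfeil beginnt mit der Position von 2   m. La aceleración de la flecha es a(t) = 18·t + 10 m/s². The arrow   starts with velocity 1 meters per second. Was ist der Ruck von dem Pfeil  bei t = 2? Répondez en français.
En partant de l'accélération a(t) = 18·t + 10, nous prenons 1 dérivée. En dérivant l'accélération, nous obtenons le jerk: j(t) = 18. Nous avons le jerk j(t) = 18. En substituant t = 2: j(2) = 18.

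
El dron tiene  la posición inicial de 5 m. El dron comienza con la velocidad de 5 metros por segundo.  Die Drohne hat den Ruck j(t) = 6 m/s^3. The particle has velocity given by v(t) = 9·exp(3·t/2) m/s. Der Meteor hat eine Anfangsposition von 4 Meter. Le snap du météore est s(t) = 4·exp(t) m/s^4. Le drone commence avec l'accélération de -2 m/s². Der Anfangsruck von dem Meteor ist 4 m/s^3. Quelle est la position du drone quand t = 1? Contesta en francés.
En partant du jerk j(t) = 6, nous prenons 3 intégrales. En prenant ∫j(t)dt et en appliquant a(0) = -2, nous trouvons a(t) = 6·t - 2. La primitive de l'accélération, avec v(0) = 5, donne la vitesse: v(t) = 3·t^2 - 2·t + 5. La primitive de la vitesse, avec x(0) = 5, donne la position: x(t) = t^3 - t^2 + 5·t + 5. De l'équation de la position x(t) = t^3 - t^2 + 5·t + 5, nous substituons t = 1 pour obtenir x = 10.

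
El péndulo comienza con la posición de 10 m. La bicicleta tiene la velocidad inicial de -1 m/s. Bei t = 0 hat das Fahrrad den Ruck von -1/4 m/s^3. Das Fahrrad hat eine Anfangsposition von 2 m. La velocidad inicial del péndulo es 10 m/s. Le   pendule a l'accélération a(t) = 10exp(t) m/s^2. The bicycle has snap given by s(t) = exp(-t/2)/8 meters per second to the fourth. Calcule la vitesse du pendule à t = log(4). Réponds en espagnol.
Debemos encontrar la antiderivada de nuestra ecuación de la aceleración a(t) = 10·exp(t) 1 vez. La integral de la aceleración es la velocidad. Usando v(0) = 10, obtenemos v(t) = 10·exp(t). De la ecuación de la velocidad v(t) = 10·exp(t), sustituimos t = log(4) para obtener v = 40.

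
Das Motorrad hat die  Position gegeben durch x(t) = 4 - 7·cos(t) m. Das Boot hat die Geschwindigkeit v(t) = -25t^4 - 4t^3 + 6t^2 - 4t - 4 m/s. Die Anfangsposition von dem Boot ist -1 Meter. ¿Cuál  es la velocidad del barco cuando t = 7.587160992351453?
Usando v(t) = -25·t^4 - 4·t^3 + 6·t^2 - 4·t - 4 y sustituyendo t = 7.587160992351453, encontramos v = -84279.2435692502.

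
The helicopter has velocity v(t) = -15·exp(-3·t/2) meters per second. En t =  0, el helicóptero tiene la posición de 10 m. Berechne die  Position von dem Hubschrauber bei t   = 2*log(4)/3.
Wir müssen das Integral unserer Gleichung für die Geschwindigkeit v(t) = -15·exp(-3·t/2) 1-mal finden. Das Integral von der Geschwindigkeit ist die Position. Mit x(0) = 10 erhalten wir x(t) = 10·exp(-3·t/2). Wir haben die Position x(t) = 10·exp(-3·t/2). Durch Einsetzen von t = 2*log(4)/3: x(2*log(4)/3) = 5/2.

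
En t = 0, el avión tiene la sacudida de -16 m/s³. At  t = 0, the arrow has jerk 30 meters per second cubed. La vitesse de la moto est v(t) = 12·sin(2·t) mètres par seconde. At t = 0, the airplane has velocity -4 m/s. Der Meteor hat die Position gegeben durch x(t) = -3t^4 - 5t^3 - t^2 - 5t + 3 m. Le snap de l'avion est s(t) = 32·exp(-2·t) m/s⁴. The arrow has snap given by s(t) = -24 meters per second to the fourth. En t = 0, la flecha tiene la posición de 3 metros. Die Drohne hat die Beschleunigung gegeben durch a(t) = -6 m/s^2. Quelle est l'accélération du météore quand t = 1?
Nous devons dériver notre équation de la position x(t) = -3·t^4 - 5·t^3 - t^2 - 5·t + 3 2 fois. En dérivant la position, nous obtenons la vitesse: v(t) = -12·t^3 - 15·t^2 - 2·t - 5. La dérivée de la vitesse donne l'accélération: a(t) = -36·t^2 - 30·t - 2. En utilisant a(t) = -36·t^2 - 30·t - 2 et en substituant t = 1, nous trouvons a = -68.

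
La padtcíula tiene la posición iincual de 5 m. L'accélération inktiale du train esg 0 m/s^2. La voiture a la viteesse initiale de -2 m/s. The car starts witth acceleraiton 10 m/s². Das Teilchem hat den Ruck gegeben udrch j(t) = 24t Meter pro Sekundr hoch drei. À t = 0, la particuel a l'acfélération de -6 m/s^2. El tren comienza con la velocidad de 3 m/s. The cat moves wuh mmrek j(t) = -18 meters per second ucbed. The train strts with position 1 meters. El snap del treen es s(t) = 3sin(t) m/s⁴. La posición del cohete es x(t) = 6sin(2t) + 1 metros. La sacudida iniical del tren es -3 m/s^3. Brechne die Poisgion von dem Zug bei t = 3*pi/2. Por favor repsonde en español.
Necesitamos integrar nuestra ecuación del snap s(t) = 3·sin(t) 4 veces. Integrando el snap y usando la condición inicial j(0) = -3, obtenemos j(t) = -3·cos(t). Integrando la sacudida y usando la condición inicial a(0) = 0, obtenemos a(t) = -3·sin(t). La integral de la aceleración es la velocidad. Usando v(0) = 3, obtenemos v(t) = 3·cos(t). La antiderivada de la velocidad, con x(0) = 1, da la posición: x(t) = 3·sin(t) + 1. De la ecuación de la posición x(t) = 3·sin(t) + 1, sustituimos t = 3*pi/2 para obtener x = -2.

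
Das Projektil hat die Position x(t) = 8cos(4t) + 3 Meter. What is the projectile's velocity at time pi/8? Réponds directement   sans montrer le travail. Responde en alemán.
v(pi/8) = -32.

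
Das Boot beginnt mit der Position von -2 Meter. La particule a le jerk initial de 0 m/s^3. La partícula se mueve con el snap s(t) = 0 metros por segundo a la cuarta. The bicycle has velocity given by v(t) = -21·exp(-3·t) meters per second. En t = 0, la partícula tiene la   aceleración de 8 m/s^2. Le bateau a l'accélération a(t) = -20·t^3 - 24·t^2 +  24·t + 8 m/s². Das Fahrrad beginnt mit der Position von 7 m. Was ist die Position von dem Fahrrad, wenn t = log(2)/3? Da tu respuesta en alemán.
Um dies zu lösen, müssen wir 1 Stammfunktion unserer Gleichung für die Geschwindigkeit v(t) = -21·exp(-3·t) finden. Das Integral von der Geschwindigkeit ist die Position. Mit x(0) = 7 erhalten wir x(t) = 7·exp(-3·t). Mit x(t) = 7·exp(-3·t) und Einsetzen von t = log(2)/3, finden wir x = 7/2.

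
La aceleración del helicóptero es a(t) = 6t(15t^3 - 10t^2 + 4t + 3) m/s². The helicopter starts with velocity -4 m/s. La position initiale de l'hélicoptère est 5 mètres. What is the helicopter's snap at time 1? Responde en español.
Partiendo de la aceleración a(t) = 6·t·(15·t^3 - 10·t^2 + 4·t + 3), tomamos 2 derivadas. La derivada de la aceleración da la sacudida: j(t) = 90·t^3 - 60·t^2 + 6·t·(45·t^2 - 20·t + 4) + 24·t + 18. Derivando la sacudida, obtenemos el snap: s(t) = 540·t^2 + 6·t·(90·t - 20) - 240·t + 48. Tenemos el snap s(t) = 540·t^2 + 6·t·(90·t - 20) - 240·t + 48. Sustituyendo t = 1: s(1) = 768.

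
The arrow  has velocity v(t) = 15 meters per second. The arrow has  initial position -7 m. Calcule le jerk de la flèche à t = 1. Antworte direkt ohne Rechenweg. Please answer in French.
j(1) = 0.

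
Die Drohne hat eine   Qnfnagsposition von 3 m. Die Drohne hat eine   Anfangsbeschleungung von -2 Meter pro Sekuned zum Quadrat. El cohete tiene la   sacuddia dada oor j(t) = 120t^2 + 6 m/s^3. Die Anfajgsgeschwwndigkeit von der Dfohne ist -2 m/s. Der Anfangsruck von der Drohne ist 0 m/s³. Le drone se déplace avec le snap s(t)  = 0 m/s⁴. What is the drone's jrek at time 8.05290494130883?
To find the answer, we compute 1 antiderivative of s(t) = 0. The integral of snap, with j(0) = 0, gives jerk: j(t) = 0. Using j(t) = 0 and substituting t = 8.05290494130883, we find j = 0.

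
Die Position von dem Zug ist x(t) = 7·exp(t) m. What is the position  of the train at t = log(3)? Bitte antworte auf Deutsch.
Mit x(t) = 7·exp(t) und Einsetzen von t = log(3), finden wir x = 21.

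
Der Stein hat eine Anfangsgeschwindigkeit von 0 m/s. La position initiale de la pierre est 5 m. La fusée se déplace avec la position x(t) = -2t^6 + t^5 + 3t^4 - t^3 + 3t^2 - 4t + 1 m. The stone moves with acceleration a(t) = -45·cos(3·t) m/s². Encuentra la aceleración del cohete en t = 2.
Debemos derivar nuestra ecuación de la posición x(t) = -2·t^6 + t^5 + 3·t^4 - t^3 + 3·t^2 - 4·t + 1 2 veces. Derivando la posición, obtenemos la velocidad: v(t) = -12·t^5 + 5·t^4 + 12·t^3 - 3·t^2 + 6·t - 4. Tomando d/dt de v(t), encontramos a(t) = -60·t^4 + 20·t^3 + 36·t^2 - 6·t + 6. De la ecuación de la aceleración a(t) = -60·t^4 + 20·t^3 + 36·t^2 - 6·t + 6, sustituimos t = 2 para obtener a = -662.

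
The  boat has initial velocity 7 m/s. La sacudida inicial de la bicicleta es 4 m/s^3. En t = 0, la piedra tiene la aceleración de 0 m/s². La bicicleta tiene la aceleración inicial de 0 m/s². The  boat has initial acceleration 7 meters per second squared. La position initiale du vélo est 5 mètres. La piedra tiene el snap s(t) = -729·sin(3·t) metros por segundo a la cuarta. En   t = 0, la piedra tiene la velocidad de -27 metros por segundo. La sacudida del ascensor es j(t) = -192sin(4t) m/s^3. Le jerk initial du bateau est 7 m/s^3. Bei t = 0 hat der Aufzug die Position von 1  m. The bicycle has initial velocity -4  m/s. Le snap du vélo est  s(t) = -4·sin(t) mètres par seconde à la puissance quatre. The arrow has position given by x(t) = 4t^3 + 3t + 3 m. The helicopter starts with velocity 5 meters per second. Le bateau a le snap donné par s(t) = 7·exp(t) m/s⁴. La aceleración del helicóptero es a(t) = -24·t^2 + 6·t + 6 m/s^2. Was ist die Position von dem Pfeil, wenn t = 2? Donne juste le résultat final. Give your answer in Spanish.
La respuesta es 41.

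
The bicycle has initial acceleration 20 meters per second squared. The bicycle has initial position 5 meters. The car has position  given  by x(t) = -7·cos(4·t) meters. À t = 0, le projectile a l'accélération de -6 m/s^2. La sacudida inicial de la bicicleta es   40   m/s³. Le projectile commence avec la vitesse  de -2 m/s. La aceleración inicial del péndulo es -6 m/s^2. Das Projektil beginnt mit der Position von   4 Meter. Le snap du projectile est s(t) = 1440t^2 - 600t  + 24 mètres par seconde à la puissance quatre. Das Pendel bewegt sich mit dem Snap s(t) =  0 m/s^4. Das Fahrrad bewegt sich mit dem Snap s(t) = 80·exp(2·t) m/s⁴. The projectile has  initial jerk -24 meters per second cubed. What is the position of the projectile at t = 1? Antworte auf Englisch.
We need to integrate our snap equation s(t) = 1440·t^2 - 600·t + 24 4 times. The integral of snap is jerk. Using j(0) = -24, we get j(t) = 480·t^3 - 300·t^2 + 24·t - 24. Taking ∫j(t)dt and applying a(0) = -6, we find a(t) = 120·t^4 - 100·t^3 + 12·t^2 - 24·t - 6. The antiderivative of acceleration is velocity. Using v(0) = -2, we get v(t) = 24·t^5 - 25·t^4 + 4·t^3 - 12·t^2 - 6·t - 2. Taking ∫v(t)dt and applying x(0) = 4, we find x(t) = 4·t^6 - 5·t^5 + t^4 - 4·t^3 - 3·t^2 - 2·t + 4. Using x(t) = 4·t^6 - 5·t^5 + t^4 - 4·t^3 - 3·t^2 - 2·t + 4 and substituting t = 1, we find x = -5.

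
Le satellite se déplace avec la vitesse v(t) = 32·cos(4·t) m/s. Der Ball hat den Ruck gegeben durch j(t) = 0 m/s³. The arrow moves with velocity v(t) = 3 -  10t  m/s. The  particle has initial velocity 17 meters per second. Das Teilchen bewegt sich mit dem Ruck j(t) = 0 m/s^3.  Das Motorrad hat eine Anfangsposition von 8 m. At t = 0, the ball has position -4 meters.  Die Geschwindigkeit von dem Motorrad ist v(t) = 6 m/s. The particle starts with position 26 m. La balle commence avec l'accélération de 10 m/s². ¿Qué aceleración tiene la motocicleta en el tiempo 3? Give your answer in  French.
Nous devons dériver notre équation de la vitesse v(t) = 6 1 fois. En prenant d/dt de v(t), nous trouvons a(t) = 0. En utilisant a(t) = 0 et en substituant t = 3, nous trouvons a = 0.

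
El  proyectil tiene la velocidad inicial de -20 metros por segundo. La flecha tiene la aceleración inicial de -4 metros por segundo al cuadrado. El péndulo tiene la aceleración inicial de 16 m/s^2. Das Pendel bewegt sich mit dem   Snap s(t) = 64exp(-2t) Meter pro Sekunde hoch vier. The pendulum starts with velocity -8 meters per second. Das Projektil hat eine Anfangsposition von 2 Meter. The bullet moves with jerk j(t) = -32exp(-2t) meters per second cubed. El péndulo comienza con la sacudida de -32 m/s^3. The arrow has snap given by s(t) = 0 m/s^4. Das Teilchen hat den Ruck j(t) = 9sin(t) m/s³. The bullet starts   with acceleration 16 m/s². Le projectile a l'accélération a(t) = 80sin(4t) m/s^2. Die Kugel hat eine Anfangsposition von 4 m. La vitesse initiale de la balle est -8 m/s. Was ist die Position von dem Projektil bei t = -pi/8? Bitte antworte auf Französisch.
En partant de l'accélération a(t) = 80·sin(4·t), nous prenons 2 primitives. En prenant ∫a(t)dt et en appliquant v(0) = -20, nous trouvons v(t) = -20·cos(4·t). L'intégrale de la vitesse est la position. En utilisant x(0) = 2, nous obtenons x(t) = 2 - 5·sin(4·t). De l'équation de la position x(t) = 2 - 5·sin(4·t), nous substituons t = -pi/8 pour obtenir x = 7.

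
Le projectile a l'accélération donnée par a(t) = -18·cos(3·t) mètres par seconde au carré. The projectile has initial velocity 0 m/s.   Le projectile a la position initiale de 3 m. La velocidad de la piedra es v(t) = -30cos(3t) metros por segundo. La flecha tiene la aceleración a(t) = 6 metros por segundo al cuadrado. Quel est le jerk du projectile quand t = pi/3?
Nous devons dériver notre équation de l'accélération a(t) = -18·cos(3·t) 1 fois. En prenant d/dt de a(t), nous trouvons j(t) = 54·sin(3·t). Nous avons le jerk j(t) = 54·sin(3·t). En substituant t = pi/3: j(pi/3) = 0.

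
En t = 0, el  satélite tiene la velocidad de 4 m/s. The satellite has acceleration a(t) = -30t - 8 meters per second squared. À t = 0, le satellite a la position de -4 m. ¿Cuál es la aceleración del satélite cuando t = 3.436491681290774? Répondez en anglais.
From the given acceleration equation a(t) = -30·t - 8, we substitute t = 3.436491681290774 to get a = -111.094750438723.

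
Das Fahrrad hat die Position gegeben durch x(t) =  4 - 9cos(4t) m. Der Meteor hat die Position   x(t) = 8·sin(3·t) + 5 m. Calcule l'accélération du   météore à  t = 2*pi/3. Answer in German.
Um dies zu lösen, müssen wir 2 Ableitungen unserer Gleichung für die Position x(t) = 8·sin(3·t) + 5 nehmen. Mit d/dt von x(t) finden wir v(t) = 24·cos(3·t). Die Ableitung von der Geschwindigkeit ergibt die Beschleunigung: a(t) = -72·sin(3·t). Aus der Gleichung für die Beschleunigung a(t) = -72·sin(3·t), setzen wir t = 2*pi/3 ein und erhalten a = 0.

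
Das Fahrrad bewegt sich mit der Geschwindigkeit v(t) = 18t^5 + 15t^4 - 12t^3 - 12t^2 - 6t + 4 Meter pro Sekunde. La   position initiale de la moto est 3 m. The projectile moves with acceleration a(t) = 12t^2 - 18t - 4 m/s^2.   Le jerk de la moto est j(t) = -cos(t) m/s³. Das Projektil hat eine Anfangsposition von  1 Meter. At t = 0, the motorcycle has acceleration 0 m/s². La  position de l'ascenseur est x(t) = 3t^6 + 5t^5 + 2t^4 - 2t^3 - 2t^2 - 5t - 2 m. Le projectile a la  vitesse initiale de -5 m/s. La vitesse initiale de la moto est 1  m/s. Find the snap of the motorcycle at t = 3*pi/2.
We must differentiate our jerk equation j(t) = -cos(t) 1 time. Taking d/dt of j(t), we find s(t) = sin(t). Using s(t) = sin(t) and substituting t = 3*pi/2, we find s = -1.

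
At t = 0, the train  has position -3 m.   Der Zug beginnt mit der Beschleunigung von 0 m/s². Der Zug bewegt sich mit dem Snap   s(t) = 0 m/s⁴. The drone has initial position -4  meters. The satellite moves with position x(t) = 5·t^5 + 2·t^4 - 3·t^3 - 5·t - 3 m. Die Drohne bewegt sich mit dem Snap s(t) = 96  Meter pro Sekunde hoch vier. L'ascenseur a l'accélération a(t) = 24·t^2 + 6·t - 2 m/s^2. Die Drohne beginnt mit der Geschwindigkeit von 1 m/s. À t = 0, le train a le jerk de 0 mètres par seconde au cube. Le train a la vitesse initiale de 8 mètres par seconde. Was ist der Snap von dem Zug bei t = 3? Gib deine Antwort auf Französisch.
En utilisant s(t) = 0 et en substituant t = 3, nous trouvons s = 0.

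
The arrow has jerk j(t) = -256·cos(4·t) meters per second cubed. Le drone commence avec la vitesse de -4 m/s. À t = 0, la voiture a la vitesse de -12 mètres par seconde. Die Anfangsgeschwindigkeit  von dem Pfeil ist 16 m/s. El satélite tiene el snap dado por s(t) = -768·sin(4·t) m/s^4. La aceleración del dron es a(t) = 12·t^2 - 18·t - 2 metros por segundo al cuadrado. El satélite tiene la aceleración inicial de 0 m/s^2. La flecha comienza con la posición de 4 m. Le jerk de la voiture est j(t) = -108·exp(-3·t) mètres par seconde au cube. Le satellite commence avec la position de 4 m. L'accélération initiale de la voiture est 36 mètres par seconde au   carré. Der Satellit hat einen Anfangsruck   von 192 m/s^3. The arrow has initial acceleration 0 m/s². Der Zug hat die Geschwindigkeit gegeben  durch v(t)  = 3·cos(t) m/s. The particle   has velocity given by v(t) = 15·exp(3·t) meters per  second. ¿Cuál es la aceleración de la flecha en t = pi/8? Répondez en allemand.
Um dies zu lösen, müssen wir 1 Stammfunktion unserer Gleichung für den Ruck j(t) = -256·cos(4·t) finden. Das Integral von dem Ruck, mit a(0) = 0, ergibt die Beschleunigung: a(t) = -64·sin(4·t). Wir haben die Beschleunigung a(t) = -64·sin(4·t). Durch Einsetzen von t = pi/8: a(pi/8) = -64.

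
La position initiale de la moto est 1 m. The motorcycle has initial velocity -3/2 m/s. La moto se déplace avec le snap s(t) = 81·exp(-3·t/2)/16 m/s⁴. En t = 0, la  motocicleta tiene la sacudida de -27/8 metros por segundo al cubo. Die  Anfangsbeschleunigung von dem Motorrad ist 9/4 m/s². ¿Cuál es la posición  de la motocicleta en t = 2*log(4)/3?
Necesitamos integrar nuestra ecuación del snap s(t) = 81·exp(-3·t/2)/16 4 veces. La antiderivada del snap es la sacudida. Usando j(0) = -27/8, obtenemos j(t) = -27·exp(-3·t/2)/8. Tomando ∫j(t)dt y aplicando a(0) = 9/4, encontramos a(t) = 9·exp(-3·t/2)/4. La antiderivada de la aceleración es la velocidad. Usando v(0) = -3/2, obtenemos v(t) = -3·exp(-3·t/2)/2. La antiderivada de la velocidad es la posición. Usando x(0) = 1, obtenemos x(t) = exp(-3·t/2). De la ecuación de la posición x(t) = exp(-3·t/2), sustituimos t = 2*log(4)/3 para obtener x = 1/4.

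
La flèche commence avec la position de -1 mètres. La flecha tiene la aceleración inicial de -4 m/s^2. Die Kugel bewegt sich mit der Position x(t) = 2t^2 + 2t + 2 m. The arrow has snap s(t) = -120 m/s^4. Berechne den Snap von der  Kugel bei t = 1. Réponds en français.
En partant de la position x(t) = 2·t^2 + 2·t + 2, nous prenons 4 dérivées. En dérivant la position, nous obtenons la vitesse: v(t) = 4·t + 2. En dérivant la vitesse, nous obtenons l'accélération: a(t) = 4. En dérivant l'accélération, nous obtenons le jerk: j(t) = 0. La dérivée du jerk donne le snap: s(t) = 0. De l'équation du snap s(t) = 0, nous substituons t = 1 pour obtenir s = 0.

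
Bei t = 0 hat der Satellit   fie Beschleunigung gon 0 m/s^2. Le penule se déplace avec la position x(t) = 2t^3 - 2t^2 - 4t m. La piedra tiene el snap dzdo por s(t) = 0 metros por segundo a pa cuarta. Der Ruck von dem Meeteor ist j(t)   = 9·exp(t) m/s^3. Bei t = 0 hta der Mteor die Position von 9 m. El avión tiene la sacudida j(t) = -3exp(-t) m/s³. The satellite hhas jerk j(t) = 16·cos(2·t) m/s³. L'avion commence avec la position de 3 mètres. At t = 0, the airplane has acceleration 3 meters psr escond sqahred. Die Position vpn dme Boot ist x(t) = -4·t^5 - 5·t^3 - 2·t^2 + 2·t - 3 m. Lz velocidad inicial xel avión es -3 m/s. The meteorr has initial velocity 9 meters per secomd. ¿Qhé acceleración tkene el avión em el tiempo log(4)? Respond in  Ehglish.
To solve this, we need to take 1 antiderivative of our jerk equation j(t) = -3·exp(-t). Taking ∫j(t)dt and applying a(0) = 3, we find a(t) = 3·exp(-t). From the given acceleration equation a(t) = 3·exp(-t), we substitute t = log(4) to get a = 3/4.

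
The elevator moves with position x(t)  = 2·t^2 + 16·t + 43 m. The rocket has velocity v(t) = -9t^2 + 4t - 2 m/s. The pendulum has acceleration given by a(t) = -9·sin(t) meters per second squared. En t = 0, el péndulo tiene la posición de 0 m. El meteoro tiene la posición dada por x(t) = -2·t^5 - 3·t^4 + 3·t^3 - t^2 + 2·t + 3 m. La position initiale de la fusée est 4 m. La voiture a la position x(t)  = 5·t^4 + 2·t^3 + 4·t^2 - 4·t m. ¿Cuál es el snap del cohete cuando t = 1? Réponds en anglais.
To solve this, we need to take 3 derivatives of our velocity equation v(t) = -9·t^2 + 4·t - 2. Differentiating velocity, we get acceleration: a(t) = 4 - 18·t. Differentiating acceleration, we get jerk: j(t) = -18. The derivative of jerk gives snap: s(t) = 0. Using s(t) = 0 and substituting t = 1, we find s = 0.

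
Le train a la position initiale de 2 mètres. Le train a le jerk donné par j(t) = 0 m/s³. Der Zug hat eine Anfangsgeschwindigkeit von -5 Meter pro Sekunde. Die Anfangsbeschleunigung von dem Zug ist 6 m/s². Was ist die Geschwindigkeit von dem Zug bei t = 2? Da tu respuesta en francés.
En partant du jerk j(t) = 0, nous prenons 2 intégrales. En intégrant le jerk et en utilisant la condition initiale a(0) = 6, nous obtenons a(t) = 6. La primitive de l'accélération, avec v(0) = -5, donne la vitesse: v(t) = 6·t - 5. En utilisant v(t) = 6·t - 5 et en substituant t = 2, nous trouvons v = 7.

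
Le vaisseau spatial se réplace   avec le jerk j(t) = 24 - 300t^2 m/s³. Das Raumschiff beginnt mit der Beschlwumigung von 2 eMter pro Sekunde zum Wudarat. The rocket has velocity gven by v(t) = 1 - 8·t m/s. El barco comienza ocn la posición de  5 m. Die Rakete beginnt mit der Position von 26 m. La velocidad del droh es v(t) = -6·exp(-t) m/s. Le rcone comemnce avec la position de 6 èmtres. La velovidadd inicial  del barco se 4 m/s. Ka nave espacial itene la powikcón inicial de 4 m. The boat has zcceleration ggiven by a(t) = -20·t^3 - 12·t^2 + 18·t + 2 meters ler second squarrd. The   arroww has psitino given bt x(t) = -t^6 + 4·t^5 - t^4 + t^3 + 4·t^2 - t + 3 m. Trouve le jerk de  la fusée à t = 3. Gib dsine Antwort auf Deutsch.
Ausgehend von der Geschwindigkeit v(t) = 1 - 8·t, nehmen wir 2 Ableitungen. Durch Ableiten von der Geschwindigkeit erhalten wir die Beschleunigung: a(t) = -8. Durch Ableiten von der Beschleunigung erhalten wir den Ruck: j(t) = 0. Mit j(t) = 0 und Einsetzen von t = 3, finden wir j = 0.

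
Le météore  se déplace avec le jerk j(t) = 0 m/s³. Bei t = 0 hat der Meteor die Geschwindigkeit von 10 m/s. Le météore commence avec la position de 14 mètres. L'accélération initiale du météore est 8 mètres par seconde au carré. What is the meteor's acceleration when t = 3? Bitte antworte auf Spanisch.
Debemos encontrar la integral de nuestra ecuación de la sacudida j(t) = 0 1 vez. La antiderivada de la sacudida es la aceleración. Usando a(0) = 8, obtenemos a(t) = 8. Usando a(t) = 8 y sustituyendo t = 3, encontramos a = 8.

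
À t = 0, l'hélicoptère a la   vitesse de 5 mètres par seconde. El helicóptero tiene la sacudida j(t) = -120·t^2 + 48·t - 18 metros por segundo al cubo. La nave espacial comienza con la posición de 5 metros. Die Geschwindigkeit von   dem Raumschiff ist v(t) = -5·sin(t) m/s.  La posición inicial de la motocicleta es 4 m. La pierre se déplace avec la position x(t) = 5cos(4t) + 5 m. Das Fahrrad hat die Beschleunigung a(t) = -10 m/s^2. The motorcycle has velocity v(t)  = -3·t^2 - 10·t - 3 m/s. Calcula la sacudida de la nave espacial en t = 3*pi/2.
Para resolver esto, necesitamos tomar 2 derivadas de nuestra ecuación de la velocidad v(t) = -5·sin(t). Tomando d/dt de v(t), encontramos a(t) = -5·cos(t). Tomando d/dt de a(t), encontramos j(t) = 5·sin(t). Tenemos la sacudida j(t) = 5·sin(t). Sustituyendo t = 3*pi/2: j(3*pi/2) = -5.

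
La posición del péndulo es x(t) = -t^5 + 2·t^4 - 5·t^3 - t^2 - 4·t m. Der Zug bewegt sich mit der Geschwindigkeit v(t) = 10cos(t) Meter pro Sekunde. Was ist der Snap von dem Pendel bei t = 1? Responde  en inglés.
To solve this, we need to take 4 derivatives of our position equation x(t) = -t^5 + 2·t^4 - 5·t^3 - t^2 - 4·t. Taking d/dt of x(t), we find v(t) = -5·t^4 + 8·t^3 - 15·t^2 - 2·t - 4. The derivative of velocity gives acceleration: a(t) = -20·t^3 + 24·t^2 - 30·t - 2. The derivative of acceleration gives jerk: j(t) = -60·t^2 + 48·t - 30. Taking d/dt of j(t), we find s(t) = 48 - 120·t. We have snap s(t) = 48 - 120·t. Substituting t = 1: s(1) = -72.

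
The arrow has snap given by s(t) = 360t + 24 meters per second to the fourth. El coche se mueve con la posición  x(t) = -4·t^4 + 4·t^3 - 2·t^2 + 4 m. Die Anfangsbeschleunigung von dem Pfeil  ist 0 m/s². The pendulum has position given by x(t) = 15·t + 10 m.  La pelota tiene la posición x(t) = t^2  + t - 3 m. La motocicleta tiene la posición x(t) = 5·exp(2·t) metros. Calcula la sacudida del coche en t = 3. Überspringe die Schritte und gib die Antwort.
En t = 3, j = -264.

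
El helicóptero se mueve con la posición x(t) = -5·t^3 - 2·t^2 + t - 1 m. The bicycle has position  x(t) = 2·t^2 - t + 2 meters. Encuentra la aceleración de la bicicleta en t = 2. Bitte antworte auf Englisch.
To solve this, we need to take 2 derivatives of our position equation x(t) = 2·t^2 - t + 2. Differentiating position, we get velocity: v(t) = 4·t - 1. Taking d/dt of v(t), we find a(t) = 4. Using a(t) = 4 and substituting t = 2, we find a = 4.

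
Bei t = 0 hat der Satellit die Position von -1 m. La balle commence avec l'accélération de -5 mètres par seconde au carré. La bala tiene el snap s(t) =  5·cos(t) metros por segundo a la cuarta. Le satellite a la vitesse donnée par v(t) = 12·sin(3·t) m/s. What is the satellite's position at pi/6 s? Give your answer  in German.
Ausgehend von der Geschwindigkeit v(t) = 12·sin(3·t), nehmen wir 1 Stammfunktion. Mit ∫v(t)dt und Anwendung von x(0) = -1, finden wir x(t) = 3 - 4·cos(3·t). Mit x(t) = 3 - 4·cos(3·t) und Einsetzen von t = pi/6, finden wir x = 3.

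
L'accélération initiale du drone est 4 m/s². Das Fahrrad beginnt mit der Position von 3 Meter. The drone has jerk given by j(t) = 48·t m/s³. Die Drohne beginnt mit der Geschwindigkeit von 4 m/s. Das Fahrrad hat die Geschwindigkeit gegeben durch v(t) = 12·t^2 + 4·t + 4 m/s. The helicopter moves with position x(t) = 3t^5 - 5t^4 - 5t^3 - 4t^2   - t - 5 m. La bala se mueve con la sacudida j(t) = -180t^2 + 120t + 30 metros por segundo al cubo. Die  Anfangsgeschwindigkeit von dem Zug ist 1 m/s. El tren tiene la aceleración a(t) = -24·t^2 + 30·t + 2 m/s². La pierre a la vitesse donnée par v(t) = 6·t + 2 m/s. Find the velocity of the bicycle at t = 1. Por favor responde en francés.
Nous avons la vitesse v(t) = 12·t^2 + 4·t + 4. En substituant t = 1: v(1) = 20.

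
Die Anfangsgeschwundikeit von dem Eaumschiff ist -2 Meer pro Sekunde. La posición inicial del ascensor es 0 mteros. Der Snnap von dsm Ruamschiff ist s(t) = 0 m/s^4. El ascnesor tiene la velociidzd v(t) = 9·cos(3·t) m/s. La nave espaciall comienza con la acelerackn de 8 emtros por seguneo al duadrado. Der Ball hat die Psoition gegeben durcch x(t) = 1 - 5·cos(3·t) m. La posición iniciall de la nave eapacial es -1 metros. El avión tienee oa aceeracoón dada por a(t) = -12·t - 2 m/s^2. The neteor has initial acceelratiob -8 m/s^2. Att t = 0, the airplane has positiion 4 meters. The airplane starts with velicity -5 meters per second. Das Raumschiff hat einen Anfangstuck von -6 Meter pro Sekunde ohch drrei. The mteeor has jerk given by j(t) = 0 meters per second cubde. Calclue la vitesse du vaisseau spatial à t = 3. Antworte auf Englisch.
To solve this, we need to take 3 integrals of our snap equation s(t) = 0. Integrating snap and using the initial condition j(0) = -6, we get j(t) = -6. The antiderivative of jerk, with a(0) = 8, gives acceleration: a(t) = 8 - 6·t. Finding the antiderivative of a(t) and using v(0) = -2: v(t) = -3·t^2 + 8·t - 2. Using v(t) = -3·t^2 + 8·t - 2 and substituting t = 3, we find v = -5.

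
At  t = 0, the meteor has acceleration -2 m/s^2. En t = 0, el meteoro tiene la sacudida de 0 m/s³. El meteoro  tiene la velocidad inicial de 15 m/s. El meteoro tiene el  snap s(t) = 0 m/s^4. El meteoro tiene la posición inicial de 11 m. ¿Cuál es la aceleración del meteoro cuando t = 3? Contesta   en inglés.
To solve this, we need to take 2 antiderivatives of our snap equation s(t) = 0. Taking ∫s(t)dt and applying j(0) = 0, we find j(t) = 0. Taking ∫j(t)dt and applying a(0) = -2, we find a(t) = -2. Using a(t) = -2 and substituting t = 3, we find a = -2.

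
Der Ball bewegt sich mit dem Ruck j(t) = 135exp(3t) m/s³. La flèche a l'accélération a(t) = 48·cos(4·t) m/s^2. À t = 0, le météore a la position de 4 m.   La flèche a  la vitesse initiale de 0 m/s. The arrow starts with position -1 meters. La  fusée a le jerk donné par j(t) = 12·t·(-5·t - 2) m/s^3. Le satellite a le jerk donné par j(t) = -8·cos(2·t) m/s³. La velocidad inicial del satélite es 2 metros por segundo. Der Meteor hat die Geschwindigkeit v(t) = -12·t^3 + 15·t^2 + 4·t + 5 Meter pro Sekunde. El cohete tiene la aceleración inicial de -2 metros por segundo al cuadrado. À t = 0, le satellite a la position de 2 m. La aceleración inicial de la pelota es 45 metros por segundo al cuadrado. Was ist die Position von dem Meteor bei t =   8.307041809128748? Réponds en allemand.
Wir müssen die Stammfunktion unserer Gleichung für die Geschwindigkeit v(t) = -12·t^3 + 15·t^2 + 4·t + 5 1-mal finden. Die Stammfunktion von der Geschwindigkeit, mit x(0) = 4, ergibt die Position: x(t) = -3·t^4 + 5·t^3 + 2·t^2 + 5·t + 4. Wir haben die Position x(t) = -3·t^4 + 5·t^3 + 2·t^2 + 5·t + 4. Durch Einsetzen von t = 8.307041809128748: x(8.307041809128748) = -11236.1078776644.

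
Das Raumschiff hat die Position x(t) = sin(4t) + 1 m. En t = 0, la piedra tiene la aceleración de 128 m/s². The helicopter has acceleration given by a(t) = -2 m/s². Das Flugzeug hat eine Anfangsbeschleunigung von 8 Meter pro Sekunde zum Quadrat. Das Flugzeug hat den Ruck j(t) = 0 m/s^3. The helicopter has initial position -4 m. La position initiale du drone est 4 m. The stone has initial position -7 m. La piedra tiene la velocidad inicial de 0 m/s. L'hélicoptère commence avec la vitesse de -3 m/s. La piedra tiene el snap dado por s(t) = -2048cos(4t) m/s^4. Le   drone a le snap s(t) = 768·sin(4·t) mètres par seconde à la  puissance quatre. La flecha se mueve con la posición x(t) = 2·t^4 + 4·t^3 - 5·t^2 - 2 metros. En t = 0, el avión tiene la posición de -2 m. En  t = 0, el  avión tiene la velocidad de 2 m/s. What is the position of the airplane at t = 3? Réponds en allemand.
Ausgehend von dem Ruck j(t) = 0, nehmen wir 3 Stammfunktionen. Die Stammfunktion von dem Ruck ist die Beschleunigung. Mit a(0) = 8 erhalten wir a(t) = 8. Die Stammfunktion von der Beschleunigung ist die Geschwindigkeit. Mit v(0) = 2 erhalten wir v(t) = 8·t + 2. Die Stammfunktion von der Geschwindigkeit ist die Position. Mit x(0) = -2 erhalten wir x(t) = 4·t^2 + 2·t - 2. Mit x(t) = 4·t^2 + 2·t - 2 und Einsetzen von t = 3, finden wir x = 40.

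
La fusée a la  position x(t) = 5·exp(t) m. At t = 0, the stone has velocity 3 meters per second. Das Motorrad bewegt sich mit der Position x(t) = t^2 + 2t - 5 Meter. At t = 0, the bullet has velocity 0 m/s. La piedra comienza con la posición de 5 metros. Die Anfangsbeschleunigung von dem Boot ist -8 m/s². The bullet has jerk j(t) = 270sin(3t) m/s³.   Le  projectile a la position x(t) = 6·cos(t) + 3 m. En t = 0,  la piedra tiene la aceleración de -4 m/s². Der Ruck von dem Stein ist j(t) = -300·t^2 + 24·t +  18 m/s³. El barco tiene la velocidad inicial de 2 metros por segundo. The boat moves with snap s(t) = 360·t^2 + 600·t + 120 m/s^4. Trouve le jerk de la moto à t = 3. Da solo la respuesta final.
j(3) = 0.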